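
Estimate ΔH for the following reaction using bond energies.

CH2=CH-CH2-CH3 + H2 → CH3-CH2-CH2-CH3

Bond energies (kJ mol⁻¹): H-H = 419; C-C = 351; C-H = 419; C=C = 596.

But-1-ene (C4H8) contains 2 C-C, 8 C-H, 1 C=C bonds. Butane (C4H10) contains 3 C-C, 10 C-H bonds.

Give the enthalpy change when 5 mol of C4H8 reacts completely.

Bonds broken (reactants):
  C-C: 2 × 351 = 702
  C-H: 8 × 419 = 3352
  C=C: 1 × 596 = 596
  H-H: 1 × 419 = 419
  Σ(broken) = 5069 kJ
Bonds formed (products):
  C-C: 3 × 351 = 1053
  C-H: 10 × 419 = 4190
  Σ(formed) = 5243 kJ
ΔH = Σ(broken) − Σ(formed) = 5069 − 5243 = −174 kJ
For 5× the reaction as written: 5 × (−174) = −870 kJ

ΔH = −870 kJ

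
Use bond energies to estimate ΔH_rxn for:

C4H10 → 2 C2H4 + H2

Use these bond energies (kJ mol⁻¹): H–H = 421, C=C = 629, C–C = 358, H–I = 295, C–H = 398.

ΔH ≈ +191 kJ

Bonds broken (reactants):
  C–C: 3 × 358 = 1074
  C–H: 10 × 398 = 3980
  Σ(broken) = 5054 kJ
Bonds formed (products):
  C–H: 8 × 398 = 3184
  C=C: 2 × 629 = 1258
  H–H: 1 × 421 = 421
  Σ(formed) = 4863 kJ
ΔH = Σ(broken) − Σ(formed) = 5054 − 4863 = +191 kJ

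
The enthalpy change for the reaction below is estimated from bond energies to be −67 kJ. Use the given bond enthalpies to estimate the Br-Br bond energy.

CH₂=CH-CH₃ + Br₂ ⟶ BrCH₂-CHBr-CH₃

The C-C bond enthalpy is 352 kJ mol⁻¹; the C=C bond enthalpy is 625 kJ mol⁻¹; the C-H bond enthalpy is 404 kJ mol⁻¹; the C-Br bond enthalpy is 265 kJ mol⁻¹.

D(Br-Br) ≈ 190 kJ/mol

Let D be the Br-Br bond energy.
Σ(broken) = 1×D + 1×352 + 6×404 + 1×625 = 3401 + D
Σ(formed) = 2×265 + 2×352 + 6×404 = 3658
ΔH = Σ(broken) − Σ(formed) = (3401 + D) − (3658) = −257 + D
Setting this equal to −67 kJ gives D = 190 kJ/mol.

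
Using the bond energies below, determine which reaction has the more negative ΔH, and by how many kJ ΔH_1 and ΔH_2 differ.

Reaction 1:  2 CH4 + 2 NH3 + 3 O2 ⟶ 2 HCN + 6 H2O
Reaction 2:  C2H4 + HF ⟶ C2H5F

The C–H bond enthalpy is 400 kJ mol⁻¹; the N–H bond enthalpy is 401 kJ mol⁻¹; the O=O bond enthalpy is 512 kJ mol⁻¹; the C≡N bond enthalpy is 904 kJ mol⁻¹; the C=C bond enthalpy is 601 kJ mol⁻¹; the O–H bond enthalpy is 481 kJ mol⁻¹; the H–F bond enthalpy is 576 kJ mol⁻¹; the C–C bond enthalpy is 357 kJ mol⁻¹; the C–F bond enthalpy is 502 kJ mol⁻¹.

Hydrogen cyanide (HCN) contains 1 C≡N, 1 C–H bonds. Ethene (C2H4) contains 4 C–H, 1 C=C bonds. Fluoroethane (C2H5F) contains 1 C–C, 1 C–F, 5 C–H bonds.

Reaction 1, by 1156 kJ

Reaction 1:
  Bonds broken (reactants):
    C–H: 8 × 400 = 3200
    N–H: 6 × 401 = 2406
    O=O: 3 × 512 = 1536
    Σ(broken) = 7142 kJ
  Bonds formed (products):
    C≡N: 2 × 904 = 1808
    C–H: 2 × 400 = 800
    O–H: 12 × 481 = 5772
    Σ(formed) = 8380 kJ
  ΔH_1 = 7142 − 8380 = −1238 kJ
Reaction 2:
  Bonds broken (reactants):
    C–H: 4 × 400 = 1600
    C=C: 1 × 601 = 601
    H–F: 1 × 576 = 576
    Σ(broken) = 2777 kJ
  Bonds formed (products):
    C–C: 1 × 357 = 357
    C–F: 1 × 502 = 502
    C–H: 5 × 400 = 2000
    Σ(formed) = 2859 kJ
  ΔH_2 = 2777 − 2859 = −82 kJ
ΔH_1 − ΔH_2 = −1156 kJ, so reaction 1 has the more negative ΔH; |ΔH_1 − ΔH_2| = 1156 kJ.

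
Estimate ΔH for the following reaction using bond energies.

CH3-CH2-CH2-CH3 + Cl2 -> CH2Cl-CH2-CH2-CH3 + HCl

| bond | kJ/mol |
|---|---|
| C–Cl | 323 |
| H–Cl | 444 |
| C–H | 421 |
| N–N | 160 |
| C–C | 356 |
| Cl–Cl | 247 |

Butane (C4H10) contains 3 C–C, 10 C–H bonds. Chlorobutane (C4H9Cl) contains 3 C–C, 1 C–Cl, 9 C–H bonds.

Bonds broken (reactants):
  C–C: 3 × 356 = 1068
  C–H: 10 × 421 = 4210
  Cl–Cl: 1 × 247 = 247
  Σ(broken) = 5525 kJ
Bonds formed (products):
  C–C: 3 × 356 = 1068
  C–Cl: 1 × 323 = 323
  C–H: 9 × 421 = 3789
  H–Cl: 1 × 444 = 444
  Σ(formed) = 5624 kJ
ΔH = Σ(broken) − Σ(formed) = 5525 − 5624 = −99 kJ

ΔH ≈ −99 kJ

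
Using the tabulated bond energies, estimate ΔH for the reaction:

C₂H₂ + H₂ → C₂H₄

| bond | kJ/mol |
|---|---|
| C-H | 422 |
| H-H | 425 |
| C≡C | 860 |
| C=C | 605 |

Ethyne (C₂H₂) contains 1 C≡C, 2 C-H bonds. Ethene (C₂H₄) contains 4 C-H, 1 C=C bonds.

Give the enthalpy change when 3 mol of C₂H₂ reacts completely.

ΔH = −492 kJ

Bonds broken (reactants):
  C≡C: 1 × 860 = 860
  C-H: 2 × 422 = 844
  H-H: 1 × 425 = 425
  Σ(broken) = 2129 kJ
Bonds formed (products):
  C-H: 4 × 422 = 1688
  C=C: 1 × 605 = 605
  Σ(formed) = 2293 kJ
ΔH = Σ(broken) − Σ(formed) = 2129 − 2293 = −164 kJ
For 3× the reaction as written: 3 × (−164) = −492 kJ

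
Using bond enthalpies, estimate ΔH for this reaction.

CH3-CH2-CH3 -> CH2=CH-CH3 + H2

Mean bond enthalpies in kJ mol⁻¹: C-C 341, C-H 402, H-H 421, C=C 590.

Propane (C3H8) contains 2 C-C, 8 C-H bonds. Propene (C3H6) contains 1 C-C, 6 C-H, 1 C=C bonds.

Bonds broken (reactants):
  C-C: 2 × 341 = 682
  C-H: 8 × 402 = 3216
  Σ(broken) = 3898 kJ
Bonds formed (products):
  C-C: 1 × 341 = 341
  C-H: 6 × 402 = 2412
  C=C: 1 × 590 = 590
  H-H: 1 × 421 = 421
  Σ(formed) = 3764 kJ
ΔH = Σ(broken) − Σ(formed) = 3898 − 3764 = +134 kJ

ΔH ≈ +134 kJ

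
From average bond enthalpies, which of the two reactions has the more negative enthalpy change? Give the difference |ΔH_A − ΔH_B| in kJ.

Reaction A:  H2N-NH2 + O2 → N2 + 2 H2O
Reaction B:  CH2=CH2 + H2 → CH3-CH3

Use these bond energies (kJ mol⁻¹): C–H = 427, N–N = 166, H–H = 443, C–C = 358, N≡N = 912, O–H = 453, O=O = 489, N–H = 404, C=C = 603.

Reaction A, by 287 kJ

Reaction A:
  Bonds broken (reactants):
    N–H: 4 × 404 = 1616
    N–N: 1 × 166 = 166
    O=O: 1 × 489 = 489
    Σ(broken) = 2271 kJ
  Bonds formed (products):
    N≡N: 1 × 912 = 912
    O–H: 4 × 453 = 1812
    Σ(formed) = 2724 kJ
  ΔH_A = 2271 − 2724 = −453 kJ
Reaction B:
  Bonds broken (reactants):
    C–H: 4 × 427 = 1708
    C=C: 1 × 603 = 603
    H–H: 1 × 443 = 443
    Σ(broken) = 2754 kJ
  Bonds formed (products):
    C–C: 1 × 358 = 358
    C–H: 6 × 427 = 2562
    Σ(formed) = 2920 kJ
  ΔH_B = 2754 − 2920 = −166 kJ
ΔH_A − ΔH_B = −287 kJ, so reaction A has the more negative ΔH; |ΔH_A − ΔH_B| = 287 kJ.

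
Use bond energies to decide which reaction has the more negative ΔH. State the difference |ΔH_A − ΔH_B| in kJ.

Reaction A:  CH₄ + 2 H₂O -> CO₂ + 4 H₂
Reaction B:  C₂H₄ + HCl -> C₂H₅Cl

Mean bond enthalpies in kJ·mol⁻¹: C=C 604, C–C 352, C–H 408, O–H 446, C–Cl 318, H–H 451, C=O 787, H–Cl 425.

Reaction B, by 87 kJ

Reaction A:
  Bonds broken (reactants):
    C–H: 4 × 408 = 1632
    O–H: 4 × 446 = 1784
    Σ(broken) = 3416 kJ
  Bonds formed (products):
    C=O: 2 × 787 = 1574
    H–H: 4 × 451 = 1804
    Σ(formed) = 3378 kJ
  ΔH_A = 3416 − 3378 = +38 kJ
Reaction B:
  Bonds broken (reactants):
    C–H: 4 × 408 = 1632
    C=C: 1 × 604 = 604
    H–Cl: 1 × 425 = 425
    Σ(broken) = 2661 kJ
  Bonds formed (products):
    C–C: 1 × 352 = 352
    C–Cl: 1 × 318 = 318
    C–H: 5 × 408 = 2040
    Σ(formed) = 2710 kJ
  ΔH_B = 2661 − 2710 = −49 kJ
ΔH_A − ΔH_B = +87 kJ, so reaction B has the more negative ΔH; |ΔH_A − ΔH_B| = 87 kJ.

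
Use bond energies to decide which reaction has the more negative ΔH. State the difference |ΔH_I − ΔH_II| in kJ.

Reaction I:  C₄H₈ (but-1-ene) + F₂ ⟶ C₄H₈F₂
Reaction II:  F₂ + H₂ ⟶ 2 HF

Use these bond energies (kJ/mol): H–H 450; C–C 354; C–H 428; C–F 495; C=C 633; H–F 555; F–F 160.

Reaction I, by 51 kJ

Reaction I:
  Bonds broken (reactants):
    C–C: 2 × 354 = 708
    C–H: 8 × 428 = 3424
    C=C: 1 × 633 = 633
    F–F: 1 × 160 = 160
    Σ(broken) = 4925 kJ
  Bonds formed (products):
    C–C: 3 × 354 = 1062
    C–F: 2 × 495 = 990
    C–H: 8 × 428 = 3424
    Σ(formed) = 5476 kJ
  ΔH_I = 4925 − 5476 = −551 kJ
Reaction II:
  Bonds broken (reactants):
    F–F: 1 × 160 = 160
    H–H: 1 × 450 = 450
    Σ(broken) = 610 kJ
  Bonds formed (products):
    H–F: 2 × 555 = 1110
    Σ(formed) = 1110 kJ
  ΔH_II = 610 − 1110 = −500 kJ
ΔH_I − ΔH_II = −51 kJ, so reaction I has the more negative ΔH; |ΔH_I − ΔH_II| = 51 kJ.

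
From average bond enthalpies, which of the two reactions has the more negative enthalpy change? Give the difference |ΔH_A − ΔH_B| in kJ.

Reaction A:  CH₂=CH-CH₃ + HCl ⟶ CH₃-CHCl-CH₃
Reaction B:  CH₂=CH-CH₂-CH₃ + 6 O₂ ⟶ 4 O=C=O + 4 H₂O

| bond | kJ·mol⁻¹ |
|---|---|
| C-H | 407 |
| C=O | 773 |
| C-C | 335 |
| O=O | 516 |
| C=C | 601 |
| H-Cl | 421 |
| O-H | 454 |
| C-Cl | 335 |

Reaction B, by 2138 kJ

Reaction A:
  Bonds broken (reactants):
    C-C: 1 × 335 = 335
    C-H: 6 × 407 = 2442
    C=C: 1 × 601 = 601
    H-Cl: 1 × 421 = 421
    Σ(broken) = 3799 kJ
  Bonds formed (products):
    C-C: 2 × 335 = 670
    C-Cl: 1 × 335 = 335
    C-H: 7 × 407 = 2849
    Σ(formed) = 3854 kJ
  ΔH_A = 3799 − 3854 = −55 kJ
Reaction B:
  Bonds broken (reactants):
    C-C: 2 × 335 = 670
    C-H: 8 × 407 = 3256
    C=C: 1 × 601 = 601
    O=O: 6 × 516 = 3096
    Σ(broken) = 7623 kJ
  Bonds formed (products):
    C=O: 8 × 773 = 6184
    O-H: 8 × 454 = 3632
    Σ(formed) = 9816 kJ
  ΔH_B = 7623 − 9816 = −2193 kJ
ΔH_A − ΔH_B = +2138 kJ, so reaction B has the more negative ΔH; |ΔH_A − ΔH_B| = 2138 kJ.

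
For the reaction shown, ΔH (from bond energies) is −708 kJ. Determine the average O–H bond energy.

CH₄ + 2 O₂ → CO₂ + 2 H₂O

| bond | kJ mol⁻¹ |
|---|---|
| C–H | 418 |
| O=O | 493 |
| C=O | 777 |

Let D be the O–H bond energy.
Σ(broken) = 4×418 + 2×493 = 2658
Σ(formed) = 2×777 + 4×D = 1554 + 4D
ΔH = Σ(broken) − Σ(formed) = (2658) − (1554 + 4D) = +1104 − 4D
Setting this equal to −708 kJ gives 4D = 1812, so D = 453 kJ/mol.

D(O–H) ≈ 453 kJ/mol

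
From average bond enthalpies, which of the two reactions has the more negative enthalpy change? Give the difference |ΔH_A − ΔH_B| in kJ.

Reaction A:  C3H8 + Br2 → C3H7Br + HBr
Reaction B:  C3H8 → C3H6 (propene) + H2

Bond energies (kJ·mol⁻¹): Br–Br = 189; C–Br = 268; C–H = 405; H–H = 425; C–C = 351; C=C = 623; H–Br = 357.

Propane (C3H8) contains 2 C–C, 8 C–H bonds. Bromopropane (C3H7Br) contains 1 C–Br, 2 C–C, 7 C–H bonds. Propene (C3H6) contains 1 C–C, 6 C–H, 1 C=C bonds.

Reaction A:
  Bonds broken (reactants):
    Br–Br: 1 × 189 = 189
    C–C: 2 × 351 = 702
    C–H: 8 × 405 = 3240
    Σ(broken) = 4131 kJ
  Bonds formed (products):
    C–Br: 1 × 268 = 268
    C–C: 2 × 351 = 702
    C–H: 7 × 405 = 2835
    H–Br: 1 × 357 = 357
    Σ(formed) = 4162 kJ
  ΔH_A = 4131 − 4162 = −31 kJ
Reaction B:
  Bonds broken (reactants):
    C–C: 2 × 351 = 702
    C–H: 8 × 405 = 3240
    Σ(broken) = 3942 kJ
  Bonds formed (products):
    C–C: 1 × 351 = 351
    C–H: 6 × 405 = 2430
    C=C: 1 × 623 = 623
    H–H: 1 × 425 = 425
    Σ(formed) = 3829 kJ
  ΔH_B = 3942 − 3829 = +113 kJ
ΔH_A − ΔH_B = −144 kJ, so reaction A has the more negative ΔH; |ΔH_A − ΔH_B| = 144 kJ.

Reaction A, by 144 kJ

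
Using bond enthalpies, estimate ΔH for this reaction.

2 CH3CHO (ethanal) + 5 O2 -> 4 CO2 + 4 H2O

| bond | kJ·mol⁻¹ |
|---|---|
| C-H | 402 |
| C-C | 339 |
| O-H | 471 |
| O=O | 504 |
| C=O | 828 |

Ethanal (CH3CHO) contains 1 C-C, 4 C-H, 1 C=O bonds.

ΔH ≈ −2322 kJ

Bonds broken (reactants):
  C-C: 2 × 339 = 678
  C-H: 8 × 402 = 3216
  C=O: 2 × 828 = 1656
  O=O: 5 × 504 = 2520
  Σ(broken) = 8070 kJ
Bonds formed (products):
  C=O: 8 × 828 = 6624
  O-H: 8 × 471 = 3768
  Σ(formed) = 10392 kJ
ΔH = Σ(broken) − Σ(formed) = 8070 − 10392 = −2322 kJ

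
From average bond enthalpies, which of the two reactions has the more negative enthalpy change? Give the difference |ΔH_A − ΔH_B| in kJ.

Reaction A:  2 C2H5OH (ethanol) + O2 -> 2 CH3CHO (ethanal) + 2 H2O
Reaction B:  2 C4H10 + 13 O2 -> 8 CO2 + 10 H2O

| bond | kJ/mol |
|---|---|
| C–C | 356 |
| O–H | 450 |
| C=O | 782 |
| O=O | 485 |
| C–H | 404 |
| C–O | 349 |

Reaction B, by 4518 kJ

Reaction A:
  Bonds broken (reactants):
    C–C: 2 × 356 = 712
    C–H: 10 × 404 = 4040
    C–O: 2 × 349 = 698
    O–H: 2 × 450 = 900
    O=O: 1 × 485 = 485
    Σ(broken) = 6835 kJ
  Bonds formed (products):
    C–C: 2 × 356 = 712
    C–H: 8 × 404 = 3232
    C=O: 2 × 782 = 1564
    O–H: 4 × 450 = 1800
    Σ(formed) = 7308 kJ
  ΔH_A = 6835 − 7308 = −473 kJ
Reaction B:
  Bonds broken (reactants):
    C–C: 6 × 356 = 2136
    C–H: 20 × 404 = 8080
    O=O: 13 × 485 = 6305
    Σ(broken) = 16521 kJ
  Bonds formed (products):
    C=O: 16 × 782 = 12512
    O–H: 20 × 450 = 9000
    Σ(formed) = 21512 kJ
  ΔH_B = 16521 − 21512 = −4991 kJ
ΔH_A − ΔH_B = +4518 kJ, so reaction B has the more negative ΔH; |ΔH_A − ΔH_B| = 4518 kJ.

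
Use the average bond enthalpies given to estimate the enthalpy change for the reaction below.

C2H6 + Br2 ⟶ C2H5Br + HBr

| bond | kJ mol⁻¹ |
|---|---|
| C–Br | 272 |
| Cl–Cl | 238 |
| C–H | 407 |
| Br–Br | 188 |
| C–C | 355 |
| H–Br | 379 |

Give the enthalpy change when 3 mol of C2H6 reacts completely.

Bonds broken (reactants):
  Br–Br: 1 × 188 = 188
  C–C: 1 × 355 = 355
  C–H: 6 × 407 = 2442
  Σ(broken) = 2985 kJ
Bonds formed (products):
  C–Br: 1 × 272 = 272
  C–C: 1 × 355 = 355
  C–H: 5 × 407 = 2035
  H–Br: 1 × 379 = 379
  Σ(formed) = 3041 kJ
ΔH = Σ(broken) − Σ(formed) = 2985 − 3041 = −56 kJ
For 3× the reaction as written: 3 × (−56) = −168 kJ

ΔH = −168 kJ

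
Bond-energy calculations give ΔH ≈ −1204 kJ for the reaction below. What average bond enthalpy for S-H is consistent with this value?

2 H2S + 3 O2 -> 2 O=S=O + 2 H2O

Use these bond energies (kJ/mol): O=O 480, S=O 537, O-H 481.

Let D be the S-H bond energy.
Σ(broken) = 3×480 + 4×D = 1440 + 4D
Σ(formed) = 4×481 + 4×537 = 4072
ΔH = Σ(broken) − Σ(formed) = (1440 + 4D) − (4072) = −2632 + 4D
Setting this equal to −1204 kJ gives 4D = 1428, so D = 357 kJ/mol.

D(S-H) ≈ 357 kJ/mol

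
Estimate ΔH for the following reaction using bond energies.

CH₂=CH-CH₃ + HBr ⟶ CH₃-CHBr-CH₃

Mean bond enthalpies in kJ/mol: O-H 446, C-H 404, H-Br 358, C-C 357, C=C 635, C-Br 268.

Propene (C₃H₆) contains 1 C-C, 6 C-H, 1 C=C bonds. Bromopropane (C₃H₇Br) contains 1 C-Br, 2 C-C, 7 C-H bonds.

Bonds broken (reactants):
  C-C: 1 × 357 = 357
  C-H: 6 × 404 = 2424
  C=C: 1 × 635 = 635
  H-Br: 1 × 358 = 358
  Σ(broken) = 3774 kJ
Bonds formed (products):
  C-Br: 1 × 268 = 268
  C-C: 2 × 357 = 714
  C-H: 7 × 404 = 2828
  Σ(formed) = 3810 kJ
ΔH = Σ(broken) − Σ(formed) = 3774 − 3810 = −36 kJ

ΔH ≈ −36 kJ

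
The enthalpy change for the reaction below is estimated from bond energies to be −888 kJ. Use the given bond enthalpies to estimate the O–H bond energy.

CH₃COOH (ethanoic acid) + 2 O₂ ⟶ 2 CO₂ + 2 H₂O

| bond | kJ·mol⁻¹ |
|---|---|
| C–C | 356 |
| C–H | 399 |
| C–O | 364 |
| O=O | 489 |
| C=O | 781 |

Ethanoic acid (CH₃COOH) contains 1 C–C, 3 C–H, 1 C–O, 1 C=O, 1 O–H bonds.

Let D be the O–H bond energy.
Σ(broken) = 1×356 + 3×399 + 1×364 + 1×781 + 1×D + 2×489 = 3676 + D
Σ(formed) = 4×781 + 4×D = 3124 + 4D
ΔH = Σ(broken) − Σ(formed) = (3676 + D) − (3124 + 4D) = +552 − 3D
Setting this equal to −888 kJ gives 3D = 1440, so D = 480 kJ/mol.

D(O–H) ≈ 480 kJ/mol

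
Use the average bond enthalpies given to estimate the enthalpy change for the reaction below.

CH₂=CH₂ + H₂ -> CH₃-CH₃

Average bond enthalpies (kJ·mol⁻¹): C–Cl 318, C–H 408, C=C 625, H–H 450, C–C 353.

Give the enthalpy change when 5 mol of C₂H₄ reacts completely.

Bonds broken (reactants):
  C–H: 4 × 408 = 1632
  C=C: 1 × 625 = 625
  H–H: 1 × 450 = 450
  Σ(broken) = 2707 kJ
Bonds formed (products):
  C–C: 1 × 353 = 353
  C–H: 6 × 408 = 2448
  Σ(formed) = 2801 kJ
ΔH = Σ(broken) − Σ(formed) = 2707 − 2801 = −94 kJ
For 5× the reaction as written: 5 × (−94) = −470 kJ

ΔH = −470 kJ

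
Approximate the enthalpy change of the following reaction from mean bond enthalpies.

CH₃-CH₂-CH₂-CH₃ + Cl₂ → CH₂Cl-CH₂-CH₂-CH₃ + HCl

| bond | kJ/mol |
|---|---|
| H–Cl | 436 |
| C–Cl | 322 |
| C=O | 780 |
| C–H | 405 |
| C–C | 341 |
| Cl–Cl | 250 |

Bonds broken (reactants):
  C–C: 3 × 341 = 1023
  C–H: 10 × 405 = 4050
  Cl–Cl: 1 × 250 = 250
  Σ(broken) = 5323 kJ
Bonds formed (products):
  C–C: 3 × 341 = 1023
  C–Cl: 1 × 322 = 322
  C–H: 9 × 405 = 3645
  H–Cl: 1 × 436 = 436
  Σ(formed) = 5426 kJ
ΔH = Σ(broken) − Σ(formed) = 5323 − 5426 = −103 kJ

ΔH ≈ −103 kJ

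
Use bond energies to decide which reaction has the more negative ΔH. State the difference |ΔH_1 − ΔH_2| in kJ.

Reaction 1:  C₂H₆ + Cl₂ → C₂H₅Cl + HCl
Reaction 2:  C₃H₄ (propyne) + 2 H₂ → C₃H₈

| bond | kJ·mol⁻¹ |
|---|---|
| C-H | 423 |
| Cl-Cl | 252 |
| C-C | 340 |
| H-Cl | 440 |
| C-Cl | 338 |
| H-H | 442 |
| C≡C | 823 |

Reaction 2, by 222 kJ

Reaction 1:
  Bonds broken (reactants):
    C-C: 1 × 340 = 340
    C-H: 6 × 423 = 2538
    Cl-Cl: 1 × 252 = 252
    Σ(broken) = 3130 kJ
  Bonds formed (products):
    C-C: 1 × 340 = 340
    C-Cl: 1 × 338 = 338
    C-H: 5 × 423 = 2115
    H-Cl: 1 × 440 = 440
    Σ(formed) = 3233 kJ
  ΔH_1 = 3130 − 3233 = −103 kJ
Reaction 2:
  Bonds broken (reactants):
    C≡C: 1 × 823 = 823
    C-C: 1 × 340 = 340
    C-H: 4 × 423 = 1692
    H-H: 2 × 442 = 884
    Σ(broken) = 3739 kJ
  Bonds formed (products):
    C-C: 2 × 340 = 680
    C-H: 8 × 423 = 3384
    Σ(formed) = 4064 kJ
  ΔH_2 = 3739 − 4064 = −325 kJ
ΔH_1 − ΔH_2 = +222 kJ, so reaction 2 has the more negative ΔH; |ΔH_1 − ΔH_2| = 222 kJ.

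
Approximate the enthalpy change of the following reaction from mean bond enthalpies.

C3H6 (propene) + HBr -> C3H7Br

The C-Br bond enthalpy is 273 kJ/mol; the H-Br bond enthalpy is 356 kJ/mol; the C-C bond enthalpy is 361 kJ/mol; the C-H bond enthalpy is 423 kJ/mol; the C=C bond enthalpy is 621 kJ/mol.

Bonds broken (reactants):
  C-C: 1 × 361 = 361
  C-H: 6 × 423 = 2538
  C=C: 1 × 621 = 621
  H-Br: 1 × 356 = 356
  Σ(broken) = 3876 kJ
Bonds formed (products):
  C-Br: 1 × 273 = 273
  C-C: 2 × 361 = 722
  C-H: 7 × 423 = 2961
  Σ(formed) = 3956 kJ
ΔH = Σ(broken) − Σ(formed) = 3876 − 3956 = −80 kJ

ΔH ≈ −80 kJ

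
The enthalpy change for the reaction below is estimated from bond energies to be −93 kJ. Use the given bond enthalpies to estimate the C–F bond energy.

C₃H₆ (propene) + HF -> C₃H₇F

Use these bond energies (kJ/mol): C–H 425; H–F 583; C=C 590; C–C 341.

D(C–F) ≈ 500 kJ/mol

Let D be the C–F bond energy.
Σ(broken) = 1×341 + 6×425 + 1×590 + 1×583 = 4064
Σ(formed) = 2×341 + 1×D + 7×425 = 3657 + D
ΔH = Σ(broken) − Σ(formed) = (4064) − (3657 + D) = +407 − D
Setting this equal to −93 kJ gives D = 500 kJ/mol.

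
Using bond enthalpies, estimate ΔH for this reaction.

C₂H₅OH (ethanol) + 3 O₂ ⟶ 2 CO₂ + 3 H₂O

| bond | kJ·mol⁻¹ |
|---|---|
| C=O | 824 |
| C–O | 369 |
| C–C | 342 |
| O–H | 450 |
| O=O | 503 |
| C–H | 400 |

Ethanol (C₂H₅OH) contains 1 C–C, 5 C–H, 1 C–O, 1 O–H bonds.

Bonds broken (reactants):
  C–C: 1 × 342 = 342
  C–H: 5 × 400 = 2000
  C–O: 1 × 369 = 369
  O–H: 1 × 450 = 450
  O=O: 3 × 503 = 1509
  Σ(broken) = 4670 kJ
Bonds formed (products):
  C=O: 4 × 824 = 3296
  O–H: 6 × 450 = 2700
  Σ(formed) = 5996 kJ
ΔH = Σ(broken) − Σ(formed) = 4670 − 5996 = −1326 kJ

ΔH ≈ −1326 kJ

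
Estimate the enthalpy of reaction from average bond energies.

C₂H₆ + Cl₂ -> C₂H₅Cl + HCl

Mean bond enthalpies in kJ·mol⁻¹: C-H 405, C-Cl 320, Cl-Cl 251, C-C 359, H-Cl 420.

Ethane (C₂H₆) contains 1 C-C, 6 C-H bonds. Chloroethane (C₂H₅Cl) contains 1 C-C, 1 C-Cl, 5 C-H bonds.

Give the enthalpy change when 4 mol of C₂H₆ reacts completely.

ΔH = −336 kJ

Bonds broken (reactants):
  C-C: 1 × 359 = 359
  C-H: 6 × 405 = 2430
  Cl-Cl: 1 × 251 = 251
  Σ(broken) = 3040 kJ
Bonds formed (products):
  C-C: 1 × 359 = 359
  C-Cl: 1 × 320 = 320
  C-H: 5 × 405 = 2025
  H-Cl: 1 × 420 = 420
  Σ(formed) = 3124 kJ
ΔH = Σ(broken) − Σ(formed) = 3040 − 3124 = −84 kJ
For 4× the reaction as written: 4 × (−84) = −336 kJ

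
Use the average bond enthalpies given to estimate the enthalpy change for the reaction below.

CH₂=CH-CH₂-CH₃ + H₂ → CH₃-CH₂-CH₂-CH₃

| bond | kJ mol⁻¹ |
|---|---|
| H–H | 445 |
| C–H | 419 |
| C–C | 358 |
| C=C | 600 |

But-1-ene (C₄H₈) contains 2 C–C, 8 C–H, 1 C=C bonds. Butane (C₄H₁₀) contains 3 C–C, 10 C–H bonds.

ΔH ≈ −151 kJ

Bonds broken (reactants):
  C–C: 2 × 358 = 716
  C–H: 8 × 419 = 3352
  C=C: 1 × 600 = 600
  H–H: 1 × 445 = 445
  Σ(broken) = 5113 kJ
Bonds formed (products):
  C–C: 3 × 358 = 1074
  C–H: 10 × 419 = 4190
  Σ(formed) = 5264 kJ
ΔH = Σ(broken) − Σ(formed) = 5113 − 5264 = −151 kJ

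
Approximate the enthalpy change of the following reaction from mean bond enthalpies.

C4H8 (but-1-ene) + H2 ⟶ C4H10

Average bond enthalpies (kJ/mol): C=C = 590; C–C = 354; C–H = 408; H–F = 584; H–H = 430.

Bonds broken (reactants):
  C–C: 2 × 354 = 708
  C–H: 8 × 408 = 3264
  C=C: 1 × 590 = 590
  H–H: 1 × 430 = 430
  Σ(broken) = 4992 kJ
Bonds formed (products):
  C–C: 3 × 354 = 1062
  C–H: 10 × 408 = 4080
  Σ(formed) = 5142 kJ
ΔH = Σ(broken) − Σ(formed) = 4992 − 5142 = −150 kJ

ΔH ≈ −150 kJ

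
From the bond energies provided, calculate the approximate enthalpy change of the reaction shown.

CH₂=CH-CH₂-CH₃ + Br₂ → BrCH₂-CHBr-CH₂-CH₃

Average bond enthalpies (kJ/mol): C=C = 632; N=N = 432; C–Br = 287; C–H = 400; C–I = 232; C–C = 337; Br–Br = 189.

ΔH ≈ −90 kJ

Bonds broken (reactants):
  Br–Br: 1 × 189 = 189
  C–C: 2 × 337 = 674
  C–H: 8 × 400 = 3200
  C=C: 1 × 632 = 632
  Σ(broken) = 4695 kJ
Bonds formed (products):
  C–Br: 2 × 287 = 574
  C–C: 3 × 337 = 1011
  C–H: 8 × 400 = 3200
  Σ(formed) = 4785 kJ
ΔH = Σ(broken) − Σ(formed) = 4695 − 4785 = −90 kJ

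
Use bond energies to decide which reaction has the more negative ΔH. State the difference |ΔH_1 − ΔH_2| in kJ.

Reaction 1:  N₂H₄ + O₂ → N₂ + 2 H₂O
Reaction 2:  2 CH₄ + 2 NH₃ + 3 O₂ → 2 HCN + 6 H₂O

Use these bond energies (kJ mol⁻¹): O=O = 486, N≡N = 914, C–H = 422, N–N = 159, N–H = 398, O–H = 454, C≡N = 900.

Reaction 2, by 377 kJ

Reaction 1:
  Bonds broken (reactants):
    N–H: 4 × 398 = 1592
    N–N: 1 × 159 = 159
    O=O: 1 × 486 = 486
    Σ(broken) = 2237 kJ
  Bonds formed (products):
    N≡N: 1 × 914 = 914
    O–H: 4 × 454 = 1816
    Σ(formed) = 2730 kJ
  ΔH_1 = 2237 − 2730 = −493 kJ
Reaction 2:
  Bonds broken (reactants):
    C–H: 8 × 422 = 3376
    N–H: 6 × 398 = 2388
    O=O: 3 × 486 = 1458
    Σ(broken) = 7222 kJ
  Bonds formed (products):
    C≡N: 2 × 900 = 1800
    C–H: 2 × 422 = 844
    O–H: 12 × 454 = 5448
    Σ(formed) = 8092 kJ
  ΔH_2 = 7222 − 8092 = −870 kJ
ΔH_1 − ΔH_2 = +377 kJ, so reaction 2 has the more negative ΔH; |ΔH_1 − ΔH_2| = 377 kJ.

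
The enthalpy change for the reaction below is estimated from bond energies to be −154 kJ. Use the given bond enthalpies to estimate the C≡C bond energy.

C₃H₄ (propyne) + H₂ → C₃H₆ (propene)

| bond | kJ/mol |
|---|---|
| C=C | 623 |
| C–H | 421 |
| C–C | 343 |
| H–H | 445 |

Let D be the C≡C bond energy.
Σ(broken) = 1×D + 1×343 + 4×421 + 1×445 = 2472 + D
Σ(formed) = 1×343 + 6×421 + 1×623 = 3492
ΔH = Σ(broken) − Σ(formed) = (2472 + D) − (3492) = −1020 + D
Setting this equal to −154 kJ gives D = 866 kJ/mol.

D(C≡C) ≈ 866 kJ/mol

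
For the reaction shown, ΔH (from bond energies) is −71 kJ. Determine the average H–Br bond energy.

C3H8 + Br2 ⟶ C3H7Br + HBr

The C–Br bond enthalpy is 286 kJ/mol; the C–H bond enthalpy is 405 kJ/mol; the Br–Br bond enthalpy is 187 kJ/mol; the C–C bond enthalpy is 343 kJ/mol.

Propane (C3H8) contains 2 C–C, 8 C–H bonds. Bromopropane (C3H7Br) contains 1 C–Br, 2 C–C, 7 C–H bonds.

Let D be the H–Br bond energy.
Σ(broken) = 1×187 + 2×343 + 8×405 = 4113
Σ(formed) = 1×286 + 2×343 + 7×405 + 1×D = 3807 + D
ΔH = Σ(broken) − Σ(formed) = (4113) − (3807 + D) = +306 − D
Setting this equal to −71 kJ gives D = 377 kJ/mol.

D(H–Br) ≈ 377 kJ/mol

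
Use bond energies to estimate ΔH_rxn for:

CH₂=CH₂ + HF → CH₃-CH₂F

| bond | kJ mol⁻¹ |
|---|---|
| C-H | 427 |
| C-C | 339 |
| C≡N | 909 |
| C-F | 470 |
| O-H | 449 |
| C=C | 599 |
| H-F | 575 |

ΔH ≈ −62 kJ

Bonds broken (reactants):
  C-H: 4 × 427 = 1708
  C=C: 1 × 599 = 599
  H-F: 1 × 575 = 575
  Σ(broken) = 2882 kJ
Bonds formed (products):
  C-C: 1 × 339 = 339
  C-F: 1 × 470 = 470
  C-H: 5 × 427 = 2135
  Σ(formed) = 2944 kJ
ΔH = Σ(broken) − Σ(formed) = 2882 − 2944 = −62 kJ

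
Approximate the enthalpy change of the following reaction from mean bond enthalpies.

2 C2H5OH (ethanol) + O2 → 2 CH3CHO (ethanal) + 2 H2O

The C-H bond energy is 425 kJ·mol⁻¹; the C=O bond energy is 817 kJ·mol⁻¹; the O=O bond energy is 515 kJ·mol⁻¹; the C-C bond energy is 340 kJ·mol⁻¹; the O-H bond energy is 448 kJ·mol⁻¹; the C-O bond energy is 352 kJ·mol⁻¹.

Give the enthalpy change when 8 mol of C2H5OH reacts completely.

Bonds broken (reactants):
  C-C: 2 × 340 = 680
  C-H: 10 × 425 = 4250
  C-O: 2 × 352 = 704
  O-H: 2 × 448 = 896
  O=O: 1 × 515 = 515
  Σ(broken) = 7045 kJ
Bonds formed (products):
  C-C: 2 × 340 = 680
  C-H: 8 × 425 = 3400
  C=O: 2 × 817 = 1634
  O-H: 4 × 448 = 1792
  Σ(formed) = 7506 kJ
ΔH = Σ(broken) − Σ(formed) = 7045 − 7506 = −461 kJ
For 4× the reaction as written: 4 × (−461) = −1844 kJ

ΔH = −1844 kJ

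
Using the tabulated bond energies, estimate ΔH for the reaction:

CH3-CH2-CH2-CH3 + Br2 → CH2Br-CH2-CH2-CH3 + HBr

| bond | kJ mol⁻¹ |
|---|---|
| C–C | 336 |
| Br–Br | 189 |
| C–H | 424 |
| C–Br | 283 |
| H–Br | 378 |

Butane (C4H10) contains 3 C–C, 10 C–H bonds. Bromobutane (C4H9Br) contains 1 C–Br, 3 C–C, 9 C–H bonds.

ΔH ≈ −48 kJ

Bonds broken (reactants):
  Br–Br: 1 × 189 = 189
  C–C: 3 × 336 = 1008
  C–H: 10 × 424 = 4240
  Σ(broken) = 5437 kJ
Bonds formed (products):
  C–Br: 1 × 283 = 283
  C–C: 3 × 336 = 1008
  C–H: 9 × 424 = 3816
  H–Br: 1 × 378 = 378
  Σ(formed) = 5485 kJ
ΔH = Σ(broken) − Σ(formed) = 5437 − 5485 = −48 kJ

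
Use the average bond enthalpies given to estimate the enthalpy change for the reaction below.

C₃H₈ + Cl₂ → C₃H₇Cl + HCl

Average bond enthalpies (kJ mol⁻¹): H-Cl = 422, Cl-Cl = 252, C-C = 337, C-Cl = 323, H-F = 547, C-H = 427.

Bonds broken (reactants):
  C-C: 2 × 337 = 674
  C-H: 8 × 427 = 3416
  Cl-Cl: 1 × 252 = 252
  Σ(broken) = 4342 kJ
Bonds formed (products):
  C-C: 2 × 337 = 674
  C-Cl: 1 × 323 = 323
  C-H: 7 × 427 = 2989
  H-Cl: 1 × 422 = 422
  Σ(formed) = 4408 kJ
ΔH = Σ(broken) − Σ(formed) = 4342 − 4408 = −66 kJ

ΔH ≈ −66 kJ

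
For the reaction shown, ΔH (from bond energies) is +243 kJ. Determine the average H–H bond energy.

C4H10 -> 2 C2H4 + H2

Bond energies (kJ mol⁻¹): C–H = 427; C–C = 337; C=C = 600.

Let D be the H–H bond energy.
Σ(broken) = 3×337 + 10×427 = 5281
Σ(formed) = 8×427 + 2×600 + 1×D = 4616 + D
ΔH = Σ(broken) − Σ(formed) = (5281) − (4616 + D) = +665 − D
Setting this equal to +243 kJ gives D = 422 kJ/mol.

D(H–H) ≈ 422 kJ/mol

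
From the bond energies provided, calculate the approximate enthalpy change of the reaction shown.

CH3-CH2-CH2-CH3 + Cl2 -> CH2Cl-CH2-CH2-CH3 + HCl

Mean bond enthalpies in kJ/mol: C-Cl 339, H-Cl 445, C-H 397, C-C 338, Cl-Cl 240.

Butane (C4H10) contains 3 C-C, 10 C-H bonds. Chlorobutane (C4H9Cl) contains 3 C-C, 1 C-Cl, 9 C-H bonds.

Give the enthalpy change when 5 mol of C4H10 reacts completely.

ΔH = −735 kJ

Bonds broken (reactants):
  C-C: 3 × 338 = 1014
  C-H: 10 × 397 = 3970
  Cl-Cl: 1 × 240 = 240
  Σ(broken) = 5224 kJ
Bonds formed (products):
  C-C: 3 × 338 = 1014
  C-Cl: 1 × 339 = 339
  C-H: 9 × 397 = 3573
  H-Cl: 1 × 445 = 445
  Σ(formed) = 5371 kJ
ΔH = Σ(broken) − Σ(formed) = 5224 − 5371 = −147 kJ
For 5× the reaction as written: 5 × (−147) = −735 kJ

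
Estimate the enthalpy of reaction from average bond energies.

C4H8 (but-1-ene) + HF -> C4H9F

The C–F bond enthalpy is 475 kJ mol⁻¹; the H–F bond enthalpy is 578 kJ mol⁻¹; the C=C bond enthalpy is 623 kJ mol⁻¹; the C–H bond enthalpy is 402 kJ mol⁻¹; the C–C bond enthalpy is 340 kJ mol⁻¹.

Bonds broken (reactants):
  C–C: 2 × 340 = 680
  C–H: 8 × 402 = 3216
  C=C: 1 × 623 = 623
  H–F: 1 × 578 = 578
  Σ(broken) = 5097 kJ
Bonds formed (products):
  C–C: 3 × 340 = 1020
  C–F: 1 × 475 = 475
  C–H: 9 × 402 = 3618
  Σ(formed) = 5113 kJ
ΔH = Σ(broken) − Σ(formed) = 5097 − 5113 = −16 kJ

ΔH ≈ −16 kJ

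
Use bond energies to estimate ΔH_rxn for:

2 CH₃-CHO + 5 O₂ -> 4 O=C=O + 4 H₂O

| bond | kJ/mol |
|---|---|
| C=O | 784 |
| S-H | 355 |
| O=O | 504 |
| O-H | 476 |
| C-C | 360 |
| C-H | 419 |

Bonds broken (reactants):
  C-C: 2 × 360 = 720
  C-H: 8 × 419 = 3352
  C=O: 2 × 784 = 1568
  O=O: 5 × 504 = 2520
  Σ(broken) = 8160 kJ
Bonds formed (products):
  C=O: 8 × 784 = 6272
  O-H: 8 × 476 = 3808
  Σ(formed) = 10080 kJ
ΔH = Σ(broken) − Σ(formed) = 8160 − 10080 = −1920 kJ

ΔH ≈ −1920 kJ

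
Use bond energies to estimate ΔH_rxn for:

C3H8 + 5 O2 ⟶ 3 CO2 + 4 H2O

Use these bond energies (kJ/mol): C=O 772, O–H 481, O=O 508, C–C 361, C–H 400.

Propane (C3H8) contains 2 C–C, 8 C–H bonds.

Bonds broken (reactants):
  C–C: 2 × 361 = 722
  C–H: 8 × 400 = 3200
  O=O: 5 × 508 = 2540
  Σ(broken) = 6462 kJ
Bonds formed (products):
  C=O: 6 × 772 = 4632
  O–H: 8 × 481 = 3848
  Σ(formed) = 8480 kJ
ΔH = Σ(broken) − Σ(formed) = 6462 − 8480 = −2018 kJ

ΔH ≈ −2018 kJ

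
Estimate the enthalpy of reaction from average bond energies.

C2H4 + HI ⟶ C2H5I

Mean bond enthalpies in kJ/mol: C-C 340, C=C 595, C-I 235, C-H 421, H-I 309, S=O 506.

Bonds broken (reactants):
  C-H: 4 × 421 = 1684
  C=C: 1 × 595 = 595
  H-I: 1 × 309 = 309
  Σ(broken) = 2588 kJ
Bonds formed (products):
  C-C: 1 × 340 = 340
  C-H: 5 × 421 = 2105
  C-I: 1 × 235 = 235
  Σ(formed) = 2680 kJ
ΔH = Σ(broken) − Σ(formed) = 2588 − 2680 = −92 kJ

ΔH ≈ −92 kJ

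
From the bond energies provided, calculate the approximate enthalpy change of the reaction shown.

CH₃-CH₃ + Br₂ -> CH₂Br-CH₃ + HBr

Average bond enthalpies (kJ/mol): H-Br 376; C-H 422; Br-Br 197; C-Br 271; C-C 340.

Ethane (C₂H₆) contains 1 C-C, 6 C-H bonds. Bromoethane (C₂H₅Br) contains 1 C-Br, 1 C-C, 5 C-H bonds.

ΔH ≈ −28 kJ

Bonds broken (reactants):
  Br-Br: 1 × 197 = 197
  C-C: 1 × 340 = 340
  C-H: 6 × 422 = 2532
  Σ(broken) = 3069 kJ
Bonds formed (products):
  C-Br: 1 × 271 = 271
  C-C: 1 × 340 = 340
  C-H: 5 × 422 = 2110
  H-Br: 1 × 376 = 376
  Σ(formed) = 3097 kJ
ΔH = Σ(broken) − Σ(formed) = 3069 − 3097 = −28 kJ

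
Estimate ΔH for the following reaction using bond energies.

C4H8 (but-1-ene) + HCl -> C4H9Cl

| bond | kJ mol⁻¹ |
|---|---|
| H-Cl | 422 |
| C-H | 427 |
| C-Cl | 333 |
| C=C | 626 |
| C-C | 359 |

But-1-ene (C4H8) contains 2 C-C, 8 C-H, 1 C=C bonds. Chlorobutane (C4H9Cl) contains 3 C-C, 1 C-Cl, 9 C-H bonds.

Bonds broken (reactants):
  C-C: 2 × 359 = 718
  C-H: 8 × 427 = 3416
  C=C: 1 × 626 = 626
  H-Cl: 1 × 422 = 422
  Σ(broken) = 5182 kJ
Bonds formed (products):
  C-C: 3 × 359 = 1077
  C-Cl: 1 × 333 = 333
  C-H: 9 × 427 = 3843
  Σ(formed) = 5253 kJ
ΔH = Σ(broken) − Σ(formed) = 5182 − 5253 = −71 kJ

ΔH ≈ −71 kJ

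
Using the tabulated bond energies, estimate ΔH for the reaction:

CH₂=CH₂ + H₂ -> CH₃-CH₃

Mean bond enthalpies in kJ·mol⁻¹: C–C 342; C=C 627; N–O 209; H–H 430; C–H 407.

Bonds broken (reactants):
  C–H: 4 × 407 = 1628
  C=C: 1 × 627 = 627
  H–H: 1 × 430 = 430
  Σ(broken) = 2685 kJ
Bonds formed (products):
  C–C: 1 × 342 = 342
  C–H: 6 × 407 = 2442
  Σ(formed) = 2784 kJ
ΔH = Σ(broken) − Σ(formed) = 2685 − 2784 = −99 kJ

ΔH ≈ −99 kJ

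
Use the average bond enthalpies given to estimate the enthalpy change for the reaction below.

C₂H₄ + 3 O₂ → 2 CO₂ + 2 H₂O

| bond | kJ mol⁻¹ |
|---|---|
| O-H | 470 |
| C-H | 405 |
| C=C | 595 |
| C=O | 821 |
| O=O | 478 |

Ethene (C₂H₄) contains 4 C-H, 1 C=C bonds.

ΔH ≈ −1515 kJ

Bonds broken (reactants):
  C-H: 4 × 405 = 1620
  C=C: 1 × 595 = 595
  O=O: 3 × 478 = 1434
  Σ(broken) = 3649 kJ
Bonds formed (products):
  C=O: 4 × 821 = 3284
  O-H: 4 × 470 = 1880
  Σ(formed) = 5164 kJ
ΔH = Σ(broken) − Σ(formed) = 3649 − 5164 = −1515 kJ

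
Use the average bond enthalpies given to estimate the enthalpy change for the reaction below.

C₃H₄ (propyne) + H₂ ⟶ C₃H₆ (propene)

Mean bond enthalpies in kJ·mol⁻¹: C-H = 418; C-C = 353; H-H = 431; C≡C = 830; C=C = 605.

Bonds broken (reactants):
  C≡C: 1 × 830 = 830
  C-C: 1 × 353 = 353
  C-H: 4 × 418 = 1672
  H-H: 1 × 431 = 431
  Σ(broken) = 3286 kJ
Bonds formed (products):
  C-C: 1 × 353 = 353
  C-H: 6 × 418 = 2508
  C=C: 1 × 605 = 605
  Σ(formed) = 3466 kJ
ΔH = Σ(broken) − Σ(formed) = 3286 − 3466 = −180 kJ

ΔH ≈ −180 kJ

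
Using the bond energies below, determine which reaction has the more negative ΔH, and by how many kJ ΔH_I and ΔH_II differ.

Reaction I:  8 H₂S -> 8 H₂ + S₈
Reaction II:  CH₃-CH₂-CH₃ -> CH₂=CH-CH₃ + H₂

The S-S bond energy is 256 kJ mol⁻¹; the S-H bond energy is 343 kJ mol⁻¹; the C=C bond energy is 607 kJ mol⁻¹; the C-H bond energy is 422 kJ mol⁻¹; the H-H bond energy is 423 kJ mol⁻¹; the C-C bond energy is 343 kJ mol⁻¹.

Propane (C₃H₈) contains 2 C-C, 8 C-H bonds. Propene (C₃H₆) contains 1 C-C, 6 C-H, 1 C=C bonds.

Reaction I:
  Bonds broken (reactants):
    S-H: 16 × 343 = 5488
    Σ(broken) = 5488 kJ
  Bonds formed (products):
    H-H: 8 × 423 = 3384
    S-S: 8 × 256 = 2048
    Σ(formed) = 5432 kJ
  ΔH_I = 5488 − 5432 = +56 kJ
Reaction II:
  Bonds broken (reactants):
    C-C: 2 × 343 = 686
    C-H: 8 × 422 = 3376
    Σ(broken) = 4062 kJ
  Bonds formed (products):
    C-C: 1 × 343 = 343
    C-H: 6 × 422 = 2532
    C=C: 1 × 607 = 607
    H-H: 1 × 423 = 423
    Σ(formed) = 3905 kJ
  ΔH_II = 4062 − 3905 = +157 kJ
ΔH_I − ΔH_II = −101 kJ, so reaction I has the more negative ΔH; |ΔH_I − ΔH_II| = 101 kJ.

Reaction I, by 101 kJ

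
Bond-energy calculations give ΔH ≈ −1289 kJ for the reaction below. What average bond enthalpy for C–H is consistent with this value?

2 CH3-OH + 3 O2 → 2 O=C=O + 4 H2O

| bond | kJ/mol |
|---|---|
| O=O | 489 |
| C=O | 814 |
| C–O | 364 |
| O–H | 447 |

D(C–H) ≈ 409 kJ/mol

Let D be the C–H bond energy.
Σ(broken) = 6×D + 2×364 + 2×447 + 3×489 = 3089 + 6D
Σ(formed) = 4×814 + 8×447 = 6832
ΔH = Σ(broken) − Σ(formed) = (3089 + 6D) − (6832) = −3743 + 6D
Setting this equal to −1289 kJ gives 6D = 2454, so D = 409 kJ/mol.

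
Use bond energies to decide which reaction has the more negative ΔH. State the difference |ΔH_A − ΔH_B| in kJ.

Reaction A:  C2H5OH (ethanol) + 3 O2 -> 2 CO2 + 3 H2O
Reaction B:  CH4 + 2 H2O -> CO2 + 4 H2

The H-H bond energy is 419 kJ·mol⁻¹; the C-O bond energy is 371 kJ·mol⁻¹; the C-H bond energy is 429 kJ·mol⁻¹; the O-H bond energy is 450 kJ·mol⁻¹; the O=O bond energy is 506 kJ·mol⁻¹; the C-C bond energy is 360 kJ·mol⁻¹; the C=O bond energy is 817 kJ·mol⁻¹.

Reaction A, by 1330 kJ

Reaction A:
  Bonds broken (reactants):
    C-C: 1 × 360 = 360
    C-H: 5 × 429 = 2145
    C-O: 1 × 371 = 371
    O-H: 1 × 450 = 450
    O=O: 3 × 506 = 1518
    Σ(broken) = 4844 kJ
  Bonds formed (products):
    C=O: 4 × 817 = 3268
    O-H: 6 × 450 = 2700
    Σ(formed) = 5968 kJ
  ΔH_A = 4844 − 5968 = −1124 kJ
Reaction B:
  Bonds broken (reactants):
    C-H: 4 × 429 = 1716
    O-H: 4 × 450 = 1800
    Σ(broken) = 3516 kJ
  Bonds formed (products):
    C=O: 2 × 817 = 1634
    H-H: 4 × 419 = 1676
    Σ(formed) = 3310 kJ
  ΔH_B = 3516 − 3310 = +206 kJ
ΔH_A − ΔH_B = −1330 kJ, so reaction A has the more negative ΔH; |ΔH_A − ΔH_B| = 1330 kJ.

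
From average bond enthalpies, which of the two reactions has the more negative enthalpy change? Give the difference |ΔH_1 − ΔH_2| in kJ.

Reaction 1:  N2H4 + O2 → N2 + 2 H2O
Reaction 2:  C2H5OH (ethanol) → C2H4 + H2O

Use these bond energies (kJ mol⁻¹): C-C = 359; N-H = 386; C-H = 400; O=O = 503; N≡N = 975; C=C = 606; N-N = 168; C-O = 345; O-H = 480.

Reaction 1, by 698 kJ

Reaction 1:
  Bonds broken (reactants):
    N-H: 4 × 386 = 1544
    N-N: 1 × 168 = 168
    O=O: 1 × 503 = 503
    Σ(broken) = 2215 kJ
  Bonds formed (products):
    N≡N: 1 × 975 = 975
    O-H: 4 × 480 = 1920
    Σ(formed) = 2895 kJ
  ΔH_1 = 2215 − 2895 = −680 kJ
Reaction 2:
  Bonds broken (reactants):
    C-C: 1 × 359 = 359
    C-H: 5 × 400 = 2000
    C-O: 1 × 345 = 345
    O-H: 1 × 480 = 480
    Σ(broken) = 3184 kJ
  Bonds formed (products):
    C-H: 4 × 400 = 1600
    C=C: 1 × 606 = 606
    O-H: 2 × 480 = 960
    Σ(formed) = 3166 kJ
  ΔH_2 = 3184 − 3166 = +18 kJ
ΔH_1 − ΔH_2 = −698 kJ, so reaction 1 has the more negative ΔH; |ΔH_1 − ΔH_2| = 698 kJ.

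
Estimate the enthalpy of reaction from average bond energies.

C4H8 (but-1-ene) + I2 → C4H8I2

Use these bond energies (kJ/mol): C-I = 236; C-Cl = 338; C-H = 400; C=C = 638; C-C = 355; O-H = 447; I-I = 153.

ΔH ≈ −36 kJ

Bonds broken (reactants):
  C-C: 2 × 355 = 710
  C-H: 8 × 400 = 3200
  C=C: 1 × 638 = 638
  I-I: 1 × 153 = 153
  Σ(broken) = 4701 kJ
Bonds formed (products):
  C-C: 3 × 355 = 1065
  C-H: 8 × 400 = 3200
  C-I: 2 × 236 = 472
  Σ(formed) = 4737 kJ
ΔH = Σ(broken) − Σ(formed) = 4701 − 4737 = −36 kJ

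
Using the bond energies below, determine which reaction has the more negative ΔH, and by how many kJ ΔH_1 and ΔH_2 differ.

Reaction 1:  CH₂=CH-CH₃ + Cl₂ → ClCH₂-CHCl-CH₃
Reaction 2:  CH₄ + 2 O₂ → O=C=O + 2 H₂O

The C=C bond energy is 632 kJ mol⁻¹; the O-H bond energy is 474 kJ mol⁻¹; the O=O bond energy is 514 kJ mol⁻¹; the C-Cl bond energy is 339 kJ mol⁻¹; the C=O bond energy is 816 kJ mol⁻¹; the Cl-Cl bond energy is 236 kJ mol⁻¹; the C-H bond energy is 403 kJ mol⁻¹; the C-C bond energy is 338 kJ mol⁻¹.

Reaction 2, by 740 kJ

Reaction 1:
  Bonds broken (reactants):
    C-C: 1 × 338 = 338
    C-H: 6 × 403 = 2418
    C=C: 1 × 632 = 632
    Cl-Cl: 1 × 236 = 236
    Σ(broken) = 3624 kJ
  Bonds formed (products):
    C-C: 2 × 338 = 676
    C-Cl: 2 × 339 = 678
    C-H: 6 × 403 = 2418
    Σ(formed) = 3772 kJ
  ΔH_1 = 3624 − 3772 = −148 kJ
Reaction 2:
  Bonds broken (reactants):
    C-H: 4 × 403 = 1612
    O=O: 2 × 514 = 1028
    Σ(broken) = 2640 kJ
  Bonds formed (products):
    C=O: 2 × 816 = 1632
    O-H: 4 × 474 = 1896
    Σ(formed) = 3528 kJ
  ΔH_2 = 2640 − 3528 = −888 kJ
ΔH_1 − ΔH_2 = +740 kJ, so reaction 2 has the more negative ΔH; |ΔH_1 − ΔH_2| = 740 kJ.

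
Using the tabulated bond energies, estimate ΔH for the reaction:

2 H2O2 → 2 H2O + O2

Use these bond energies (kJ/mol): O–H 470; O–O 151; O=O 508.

ΔH ≈ −206 kJ

Bonds broken (reactants):
  O–H: 4 × 470 = 1880
  O–O: 2 × 151 = 302
  Σ(broken) = 2182 kJ
Bonds formed (products):
  O–H: 4 × 470 = 1880
  O=O: 1 × 508 = 508
  Σ(formed) = 2388 kJ
ΔH = Σ(broken) − Σ(formed) = 2182 − 2388 = −206 kJ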